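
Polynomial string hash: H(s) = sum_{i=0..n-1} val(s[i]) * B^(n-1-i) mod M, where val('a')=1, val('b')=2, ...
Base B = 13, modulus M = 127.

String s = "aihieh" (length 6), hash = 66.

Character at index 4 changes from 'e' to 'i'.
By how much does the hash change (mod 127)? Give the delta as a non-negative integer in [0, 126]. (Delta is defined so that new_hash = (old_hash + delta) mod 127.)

Delta formula: (val(new) - val(old)) * B^(n-1-k) mod M
  val('i') - val('e') = 9 - 5 = 4
  B^(n-1-k) = 13^1 mod 127 = 13
  Delta = 4 * 13 mod 127 = 52

Answer: 52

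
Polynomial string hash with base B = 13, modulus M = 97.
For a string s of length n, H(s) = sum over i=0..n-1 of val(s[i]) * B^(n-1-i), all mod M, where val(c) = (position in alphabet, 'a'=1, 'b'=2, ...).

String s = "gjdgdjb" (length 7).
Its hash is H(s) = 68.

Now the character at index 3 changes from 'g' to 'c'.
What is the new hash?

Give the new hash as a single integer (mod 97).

Answer: 10

Derivation:
val('g') = 7, val('c') = 3
Position k = 3, exponent = n-1-k = 3
B^3 mod M = 13^3 mod 97 = 63
Delta = (3 - 7) * 63 mod 97 = 39
New hash = (68 + 39) mod 97 = 10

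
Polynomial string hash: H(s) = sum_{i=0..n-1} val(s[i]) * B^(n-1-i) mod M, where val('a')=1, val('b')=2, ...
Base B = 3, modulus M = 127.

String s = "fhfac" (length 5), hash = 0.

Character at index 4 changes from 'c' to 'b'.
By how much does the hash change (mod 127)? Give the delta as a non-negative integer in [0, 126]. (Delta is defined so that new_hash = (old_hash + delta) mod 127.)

Answer: 126

Derivation:
Delta formula: (val(new) - val(old)) * B^(n-1-k) mod M
  val('b') - val('c') = 2 - 3 = -1
  B^(n-1-k) = 3^0 mod 127 = 1
  Delta = -1 * 1 mod 127 = 126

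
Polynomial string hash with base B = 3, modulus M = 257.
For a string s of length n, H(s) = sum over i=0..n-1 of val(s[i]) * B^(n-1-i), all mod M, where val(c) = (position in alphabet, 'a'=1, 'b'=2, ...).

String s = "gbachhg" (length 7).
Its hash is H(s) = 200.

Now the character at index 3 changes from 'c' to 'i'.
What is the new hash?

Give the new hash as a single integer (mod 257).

val('c') = 3, val('i') = 9
Position k = 3, exponent = n-1-k = 3
B^3 mod M = 3^3 mod 257 = 27
Delta = (9 - 3) * 27 mod 257 = 162
New hash = (200 + 162) mod 257 = 105

Answer: 105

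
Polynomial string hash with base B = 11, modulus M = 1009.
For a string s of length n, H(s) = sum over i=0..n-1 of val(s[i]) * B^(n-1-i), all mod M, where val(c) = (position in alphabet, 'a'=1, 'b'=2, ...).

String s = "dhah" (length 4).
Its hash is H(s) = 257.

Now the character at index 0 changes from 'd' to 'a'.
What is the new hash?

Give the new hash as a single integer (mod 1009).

val('d') = 4, val('a') = 1
Position k = 0, exponent = n-1-k = 3
B^3 mod M = 11^3 mod 1009 = 322
Delta = (1 - 4) * 322 mod 1009 = 43
New hash = (257 + 43) mod 1009 = 300

Answer: 300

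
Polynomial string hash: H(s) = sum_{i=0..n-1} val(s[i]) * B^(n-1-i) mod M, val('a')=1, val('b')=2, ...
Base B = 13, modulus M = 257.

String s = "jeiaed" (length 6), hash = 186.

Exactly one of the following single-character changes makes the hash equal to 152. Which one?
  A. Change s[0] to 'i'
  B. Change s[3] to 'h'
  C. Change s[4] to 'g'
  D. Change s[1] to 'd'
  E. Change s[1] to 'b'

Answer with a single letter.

Answer: D

Derivation:
Option A: s[0]='j'->'i', delta=(9-10)*13^5 mod 257 = 72, hash=186+72 mod 257 = 1
Option B: s[3]='a'->'h', delta=(8-1)*13^2 mod 257 = 155, hash=186+155 mod 257 = 84
Option C: s[4]='e'->'g', delta=(7-5)*13^1 mod 257 = 26, hash=186+26 mod 257 = 212
Option D: s[1]='e'->'d', delta=(4-5)*13^4 mod 257 = 223, hash=186+223 mod 257 = 152 <-- target
Option E: s[1]='e'->'b', delta=(2-5)*13^4 mod 257 = 155, hash=186+155 mod 257 = 84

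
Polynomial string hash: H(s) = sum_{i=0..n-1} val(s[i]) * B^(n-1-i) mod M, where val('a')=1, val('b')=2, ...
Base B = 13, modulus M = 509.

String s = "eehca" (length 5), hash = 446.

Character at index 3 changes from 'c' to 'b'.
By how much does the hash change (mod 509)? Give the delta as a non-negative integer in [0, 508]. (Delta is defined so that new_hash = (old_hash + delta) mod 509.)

Answer: 496

Derivation:
Delta formula: (val(new) - val(old)) * B^(n-1-k) mod M
  val('b') - val('c') = 2 - 3 = -1
  B^(n-1-k) = 13^1 mod 509 = 13
  Delta = -1 * 13 mod 509 = 496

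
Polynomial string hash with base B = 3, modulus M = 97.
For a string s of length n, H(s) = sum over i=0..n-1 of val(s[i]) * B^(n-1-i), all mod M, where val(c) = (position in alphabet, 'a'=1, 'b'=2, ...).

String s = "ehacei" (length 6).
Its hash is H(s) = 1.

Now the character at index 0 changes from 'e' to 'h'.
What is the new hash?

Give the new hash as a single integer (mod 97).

Answer: 51

Derivation:
val('e') = 5, val('h') = 8
Position k = 0, exponent = n-1-k = 5
B^5 mod M = 3^5 mod 97 = 49
Delta = (8 - 5) * 49 mod 97 = 50
New hash = (1 + 50) mod 97 = 51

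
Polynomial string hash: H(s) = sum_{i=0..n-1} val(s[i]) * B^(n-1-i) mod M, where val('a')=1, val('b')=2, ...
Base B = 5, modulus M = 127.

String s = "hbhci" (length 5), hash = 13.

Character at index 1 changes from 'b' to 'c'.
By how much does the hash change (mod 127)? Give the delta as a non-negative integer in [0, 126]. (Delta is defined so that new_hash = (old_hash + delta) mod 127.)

Delta formula: (val(new) - val(old)) * B^(n-1-k) mod M
  val('c') - val('b') = 3 - 2 = 1
  B^(n-1-k) = 5^3 mod 127 = 125
  Delta = 1 * 125 mod 127 = 125

Answer: 125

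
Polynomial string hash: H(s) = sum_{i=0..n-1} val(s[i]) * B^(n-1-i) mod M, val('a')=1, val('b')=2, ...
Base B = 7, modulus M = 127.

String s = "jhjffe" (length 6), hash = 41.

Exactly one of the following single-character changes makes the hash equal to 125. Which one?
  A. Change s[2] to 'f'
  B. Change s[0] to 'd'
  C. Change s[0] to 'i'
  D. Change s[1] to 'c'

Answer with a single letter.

Option A: s[2]='j'->'f', delta=(6-10)*7^3 mod 127 = 25, hash=41+25 mod 127 = 66
Option B: s[0]='j'->'d', delta=(4-10)*7^5 mod 127 = 123, hash=41+123 mod 127 = 37
Option C: s[0]='j'->'i', delta=(9-10)*7^5 mod 127 = 84, hash=41+84 mod 127 = 125 <-- target
Option D: s[1]='h'->'c', delta=(3-8)*7^4 mod 127 = 60, hash=41+60 mod 127 = 101

Answer: C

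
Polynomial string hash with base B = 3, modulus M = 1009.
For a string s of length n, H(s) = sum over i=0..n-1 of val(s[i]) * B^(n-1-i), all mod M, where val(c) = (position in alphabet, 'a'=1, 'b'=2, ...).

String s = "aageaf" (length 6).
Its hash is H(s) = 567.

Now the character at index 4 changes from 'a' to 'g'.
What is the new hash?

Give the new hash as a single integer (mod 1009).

Answer: 585

Derivation:
val('a') = 1, val('g') = 7
Position k = 4, exponent = n-1-k = 1
B^1 mod M = 3^1 mod 1009 = 3
Delta = (7 - 1) * 3 mod 1009 = 18
New hash = (567 + 18) mod 1009 = 585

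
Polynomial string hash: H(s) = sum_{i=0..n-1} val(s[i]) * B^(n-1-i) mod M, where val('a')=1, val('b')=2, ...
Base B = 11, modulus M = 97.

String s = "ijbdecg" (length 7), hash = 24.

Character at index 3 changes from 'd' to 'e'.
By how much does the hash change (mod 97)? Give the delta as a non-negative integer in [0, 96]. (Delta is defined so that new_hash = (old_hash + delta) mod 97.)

Delta formula: (val(new) - val(old)) * B^(n-1-k) mod M
  val('e') - val('d') = 5 - 4 = 1
  B^(n-1-k) = 11^3 mod 97 = 70
  Delta = 1 * 70 mod 97 = 70

Answer: 70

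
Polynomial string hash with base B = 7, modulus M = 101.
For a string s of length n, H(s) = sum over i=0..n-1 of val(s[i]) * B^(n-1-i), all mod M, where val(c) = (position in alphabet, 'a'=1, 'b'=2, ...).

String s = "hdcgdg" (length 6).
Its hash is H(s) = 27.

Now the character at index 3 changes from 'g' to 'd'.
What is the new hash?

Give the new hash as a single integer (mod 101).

val('g') = 7, val('d') = 4
Position k = 3, exponent = n-1-k = 2
B^2 mod M = 7^2 mod 101 = 49
Delta = (4 - 7) * 49 mod 101 = 55
New hash = (27 + 55) mod 101 = 82

Answer: 82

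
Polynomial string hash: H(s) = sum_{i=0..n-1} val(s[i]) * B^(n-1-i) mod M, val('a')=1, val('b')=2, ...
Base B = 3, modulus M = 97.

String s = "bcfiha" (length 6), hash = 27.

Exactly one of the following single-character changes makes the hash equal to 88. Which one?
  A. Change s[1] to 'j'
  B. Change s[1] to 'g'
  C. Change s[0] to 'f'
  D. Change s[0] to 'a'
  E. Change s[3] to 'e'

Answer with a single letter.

Option A: s[1]='c'->'j', delta=(10-3)*3^4 mod 97 = 82, hash=27+82 mod 97 = 12
Option B: s[1]='c'->'g', delta=(7-3)*3^4 mod 97 = 33, hash=27+33 mod 97 = 60
Option C: s[0]='b'->'f', delta=(6-2)*3^5 mod 97 = 2, hash=27+2 mod 97 = 29
Option D: s[0]='b'->'a', delta=(1-2)*3^5 mod 97 = 48, hash=27+48 mod 97 = 75
Option E: s[3]='i'->'e', delta=(5-9)*3^2 mod 97 = 61, hash=27+61 mod 97 = 88 <-- target

Answer: E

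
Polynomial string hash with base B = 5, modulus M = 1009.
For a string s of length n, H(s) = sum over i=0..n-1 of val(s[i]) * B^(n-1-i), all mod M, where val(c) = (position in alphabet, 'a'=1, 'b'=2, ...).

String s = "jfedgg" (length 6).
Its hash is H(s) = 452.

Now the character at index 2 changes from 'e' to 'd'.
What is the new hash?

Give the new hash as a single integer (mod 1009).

Answer: 327

Derivation:
val('e') = 5, val('d') = 4
Position k = 2, exponent = n-1-k = 3
B^3 mod M = 5^3 mod 1009 = 125
Delta = (4 - 5) * 125 mod 1009 = 884
New hash = (452 + 884) mod 1009 = 327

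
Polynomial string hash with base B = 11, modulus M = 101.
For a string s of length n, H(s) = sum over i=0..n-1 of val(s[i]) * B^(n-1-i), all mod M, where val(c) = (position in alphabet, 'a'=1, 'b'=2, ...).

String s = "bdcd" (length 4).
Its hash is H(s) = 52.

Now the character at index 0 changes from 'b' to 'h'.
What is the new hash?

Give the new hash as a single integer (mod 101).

val('b') = 2, val('h') = 8
Position k = 0, exponent = n-1-k = 3
B^3 mod M = 11^3 mod 101 = 18
Delta = (8 - 2) * 18 mod 101 = 7
New hash = (52 + 7) mod 101 = 59

Answer: 59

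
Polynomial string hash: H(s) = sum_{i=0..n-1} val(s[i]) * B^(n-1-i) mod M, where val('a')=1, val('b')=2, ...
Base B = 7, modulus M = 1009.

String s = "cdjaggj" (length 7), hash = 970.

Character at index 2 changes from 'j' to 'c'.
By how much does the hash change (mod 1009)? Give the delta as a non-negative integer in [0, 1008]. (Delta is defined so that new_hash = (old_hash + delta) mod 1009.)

Delta formula: (val(new) - val(old)) * B^(n-1-k) mod M
  val('c') - val('j') = 3 - 10 = -7
  B^(n-1-k) = 7^4 mod 1009 = 383
  Delta = -7 * 383 mod 1009 = 346

Answer: 346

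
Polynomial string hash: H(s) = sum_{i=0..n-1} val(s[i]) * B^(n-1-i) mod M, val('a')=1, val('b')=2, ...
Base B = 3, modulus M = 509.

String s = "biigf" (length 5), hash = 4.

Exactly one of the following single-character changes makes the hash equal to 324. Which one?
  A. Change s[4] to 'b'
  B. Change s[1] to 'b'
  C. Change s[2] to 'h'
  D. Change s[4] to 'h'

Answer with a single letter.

Answer: B

Derivation:
Option A: s[4]='f'->'b', delta=(2-6)*3^0 mod 509 = 505, hash=4+505 mod 509 = 0
Option B: s[1]='i'->'b', delta=(2-9)*3^3 mod 509 = 320, hash=4+320 mod 509 = 324 <-- target
Option C: s[2]='i'->'h', delta=(8-9)*3^2 mod 509 = 500, hash=4+500 mod 509 = 504
Option D: s[4]='f'->'h', delta=(8-6)*3^0 mod 509 = 2, hash=4+2 mod 509 = 6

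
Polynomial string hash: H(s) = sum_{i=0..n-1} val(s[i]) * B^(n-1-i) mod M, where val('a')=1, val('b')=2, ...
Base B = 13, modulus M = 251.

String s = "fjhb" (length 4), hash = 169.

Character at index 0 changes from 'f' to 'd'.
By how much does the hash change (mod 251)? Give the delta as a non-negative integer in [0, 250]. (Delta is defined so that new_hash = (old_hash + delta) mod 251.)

Delta formula: (val(new) - val(old)) * B^(n-1-k) mod M
  val('d') - val('f') = 4 - 6 = -2
  B^(n-1-k) = 13^3 mod 251 = 189
  Delta = -2 * 189 mod 251 = 124

Answer: 124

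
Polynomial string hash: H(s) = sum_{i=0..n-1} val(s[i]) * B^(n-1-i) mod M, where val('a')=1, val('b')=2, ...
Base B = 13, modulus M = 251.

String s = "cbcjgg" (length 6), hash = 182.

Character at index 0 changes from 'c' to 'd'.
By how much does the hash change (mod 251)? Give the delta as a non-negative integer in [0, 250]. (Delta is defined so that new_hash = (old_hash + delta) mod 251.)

Answer: 64

Derivation:
Delta formula: (val(new) - val(old)) * B^(n-1-k) mod M
  val('d') - val('c') = 4 - 3 = 1
  B^(n-1-k) = 13^5 mod 251 = 64
  Delta = 1 * 64 mod 251 = 64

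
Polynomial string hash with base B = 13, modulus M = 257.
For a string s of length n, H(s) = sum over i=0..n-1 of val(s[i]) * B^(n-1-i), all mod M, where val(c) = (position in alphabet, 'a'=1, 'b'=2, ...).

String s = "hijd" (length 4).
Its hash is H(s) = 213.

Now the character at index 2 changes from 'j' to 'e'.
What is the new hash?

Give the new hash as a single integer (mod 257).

val('j') = 10, val('e') = 5
Position k = 2, exponent = n-1-k = 1
B^1 mod M = 13^1 mod 257 = 13
Delta = (5 - 10) * 13 mod 257 = 192
New hash = (213 + 192) mod 257 = 148

Answer: 148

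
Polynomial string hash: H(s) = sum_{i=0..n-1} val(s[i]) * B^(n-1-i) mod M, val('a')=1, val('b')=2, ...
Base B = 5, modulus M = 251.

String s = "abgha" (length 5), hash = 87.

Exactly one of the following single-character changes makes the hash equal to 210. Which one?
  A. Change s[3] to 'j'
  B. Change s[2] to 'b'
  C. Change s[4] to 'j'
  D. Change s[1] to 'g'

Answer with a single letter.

Option A: s[3]='h'->'j', delta=(10-8)*5^1 mod 251 = 10, hash=87+10 mod 251 = 97
Option B: s[2]='g'->'b', delta=(2-7)*5^2 mod 251 = 126, hash=87+126 mod 251 = 213
Option C: s[4]='a'->'j', delta=(10-1)*5^0 mod 251 = 9, hash=87+9 mod 251 = 96
Option D: s[1]='b'->'g', delta=(7-2)*5^3 mod 251 = 123, hash=87+123 mod 251 = 210 <-- target

Answer: D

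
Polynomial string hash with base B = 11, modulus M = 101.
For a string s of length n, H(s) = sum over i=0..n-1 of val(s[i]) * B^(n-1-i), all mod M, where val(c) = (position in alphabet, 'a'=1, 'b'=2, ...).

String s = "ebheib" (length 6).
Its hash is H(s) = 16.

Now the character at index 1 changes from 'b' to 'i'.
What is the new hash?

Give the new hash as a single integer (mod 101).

val('b') = 2, val('i') = 9
Position k = 1, exponent = n-1-k = 4
B^4 mod M = 11^4 mod 101 = 97
Delta = (9 - 2) * 97 mod 101 = 73
New hash = (16 + 73) mod 101 = 89

Answer: 89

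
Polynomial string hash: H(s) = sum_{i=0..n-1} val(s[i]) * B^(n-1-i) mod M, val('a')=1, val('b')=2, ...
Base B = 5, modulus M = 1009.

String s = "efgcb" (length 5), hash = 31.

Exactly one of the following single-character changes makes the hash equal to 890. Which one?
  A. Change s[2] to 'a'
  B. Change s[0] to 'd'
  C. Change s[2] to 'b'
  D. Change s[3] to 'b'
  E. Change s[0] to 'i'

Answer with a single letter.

Option A: s[2]='g'->'a', delta=(1-7)*5^2 mod 1009 = 859, hash=31+859 mod 1009 = 890 <-- target
Option B: s[0]='e'->'d', delta=(4-5)*5^4 mod 1009 = 384, hash=31+384 mod 1009 = 415
Option C: s[2]='g'->'b', delta=(2-7)*5^2 mod 1009 = 884, hash=31+884 mod 1009 = 915
Option D: s[3]='c'->'b', delta=(2-3)*5^1 mod 1009 = 1004, hash=31+1004 mod 1009 = 26
Option E: s[0]='e'->'i', delta=(9-5)*5^4 mod 1009 = 482, hash=31+482 mod 1009 = 513

Answer: A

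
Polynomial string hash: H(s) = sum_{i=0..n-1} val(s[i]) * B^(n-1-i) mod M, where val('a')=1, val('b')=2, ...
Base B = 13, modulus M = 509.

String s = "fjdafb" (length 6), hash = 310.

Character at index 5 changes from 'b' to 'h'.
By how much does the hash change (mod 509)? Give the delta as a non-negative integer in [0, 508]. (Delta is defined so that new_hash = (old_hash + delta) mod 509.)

Answer: 6

Derivation:
Delta formula: (val(new) - val(old)) * B^(n-1-k) mod M
  val('h') - val('b') = 8 - 2 = 6
  B^(n-1-k) = 13^0 mod 509 = 1
  Delta = 6 * 1 mod 509 = 6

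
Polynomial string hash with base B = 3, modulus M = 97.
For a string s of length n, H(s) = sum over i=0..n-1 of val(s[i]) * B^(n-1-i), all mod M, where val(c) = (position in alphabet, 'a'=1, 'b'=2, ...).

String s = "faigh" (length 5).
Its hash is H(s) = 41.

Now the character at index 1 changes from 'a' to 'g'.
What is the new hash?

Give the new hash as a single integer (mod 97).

Answer: 9

Derivation:
val('a') = 1, val('g') = 7
Position k = 1, exponent = n-1-k = 3
B^3 mod M = 3^3 mod 97 = 27
Delta = (7 - 1) * 27 mod 97 = 65
New hash = (41 + 65) mod 97 = 9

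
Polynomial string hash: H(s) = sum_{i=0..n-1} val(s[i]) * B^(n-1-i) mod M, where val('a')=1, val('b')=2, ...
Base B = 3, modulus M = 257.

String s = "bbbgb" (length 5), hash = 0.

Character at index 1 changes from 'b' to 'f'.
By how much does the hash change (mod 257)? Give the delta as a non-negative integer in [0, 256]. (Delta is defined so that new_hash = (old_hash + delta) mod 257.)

Answer: 108

Derivation:
Delta formula: (val(new) - val(old)) * B^(n-1-k) mod M
  val('f') - val('b') = 6 - 2 = 4
  B^(n-1-k) = 3^3 mod 257 = 27
  Delta = 4 * 27 mod 257 = 108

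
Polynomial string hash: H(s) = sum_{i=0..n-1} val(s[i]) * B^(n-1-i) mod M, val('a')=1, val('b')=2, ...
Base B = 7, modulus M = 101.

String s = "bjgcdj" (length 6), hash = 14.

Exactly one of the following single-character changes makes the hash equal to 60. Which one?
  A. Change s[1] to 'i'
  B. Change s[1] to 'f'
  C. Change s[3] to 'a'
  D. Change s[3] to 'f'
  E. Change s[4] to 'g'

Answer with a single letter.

Option A: s[1]='j'->'i', delta=(9-10)*7^4 mod 101 = 23, hash=14+23 mod 101 = 37
Option B: s[1]='j'->'f', delta=(6-10)*7^4 mod 101 = 92, hash=14+92 mod 101 = 5
Option C: s[3]='c'->'a', delta=(1-3)*7^2 mod 101 = 3, hash=14+3 mod 101 = 17
Option D: s[3]='c'->'f', delta=(6-3)*7^2 mod 101 = 46, hash=14+46 mod 101 = 60 <-- target
Option E: s[4]='d'->'g', delta=(7-4)*7^1 mod 101 = 21, hash=14+21 mod 101 = 35

Answer: D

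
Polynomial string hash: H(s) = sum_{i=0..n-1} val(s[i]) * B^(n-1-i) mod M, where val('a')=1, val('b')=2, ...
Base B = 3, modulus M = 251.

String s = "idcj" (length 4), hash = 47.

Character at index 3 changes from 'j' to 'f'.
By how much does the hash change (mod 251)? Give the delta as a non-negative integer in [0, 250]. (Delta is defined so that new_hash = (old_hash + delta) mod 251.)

Answer: 247

Derivation:
Delta formula: (val(new) - val(old)) * B^(n-1-k) mod M
  val('f') - val('j') = 6 - 10 = -4
  B^(n-1-k) = 3^0 mod 251 = 1
  Delta = -4 * 1 mod 251 = 247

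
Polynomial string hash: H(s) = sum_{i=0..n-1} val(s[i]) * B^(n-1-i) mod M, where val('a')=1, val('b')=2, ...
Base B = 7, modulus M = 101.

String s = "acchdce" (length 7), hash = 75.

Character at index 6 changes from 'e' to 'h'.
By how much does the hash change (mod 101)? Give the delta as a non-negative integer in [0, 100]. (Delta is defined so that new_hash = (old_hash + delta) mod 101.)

Delta formula: (val(new) - val(old)) * B^(n-1-k) mod M
  val('h') - val('e') = 8 - 5 = 3
  B^(n-1-k) = 7^0 mod 101 = 1
  Delta = 3 * 1 mod 101 = 3

Answer: 3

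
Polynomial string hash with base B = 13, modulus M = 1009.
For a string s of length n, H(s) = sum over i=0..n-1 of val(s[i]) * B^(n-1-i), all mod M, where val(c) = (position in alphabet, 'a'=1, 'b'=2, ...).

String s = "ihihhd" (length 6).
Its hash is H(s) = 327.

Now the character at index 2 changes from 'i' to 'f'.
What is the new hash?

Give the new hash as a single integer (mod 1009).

Answer: 799

Derivation:
val('i') = 9, val('f') = 6
Position k = 2, exponent = n-1-k = 3
B^3 mod M = 13^3 mod 1009 = 179
Delta = (6 - 9) * 179 mod 1009 = 472
New hash = (327 + 472) mod 1009 = 799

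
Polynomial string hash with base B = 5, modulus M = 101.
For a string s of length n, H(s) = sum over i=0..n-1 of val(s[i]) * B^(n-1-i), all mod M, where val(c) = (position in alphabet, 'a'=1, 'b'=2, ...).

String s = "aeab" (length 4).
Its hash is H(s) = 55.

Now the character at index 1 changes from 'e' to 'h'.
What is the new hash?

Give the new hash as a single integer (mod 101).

val('e') = 5, val('h') = 8
Position k = 1, exponent = n-1-k = 2
B^2 mod M = 5^2 mod 101 = 25
Delta = (8 - 5) * 25 mod 101 = 75
New hash = (55 + 75) mod 101 = 29

Answer: 29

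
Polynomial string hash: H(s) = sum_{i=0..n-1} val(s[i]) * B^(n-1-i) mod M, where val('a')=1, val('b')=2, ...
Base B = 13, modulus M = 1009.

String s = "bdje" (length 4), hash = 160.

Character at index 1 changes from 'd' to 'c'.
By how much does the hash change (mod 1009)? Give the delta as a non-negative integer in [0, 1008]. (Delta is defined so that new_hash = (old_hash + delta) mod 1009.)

Delta formula: (val(new) - val(old)) * B^(n-1-k) mod M
  val('c') - val('d') = 3 - 4 = -1
  B^(n-1-k) = 13^2 mod 1009 = 169
  Delta = -1 * 169 mod 1009 = 840

Answer: 840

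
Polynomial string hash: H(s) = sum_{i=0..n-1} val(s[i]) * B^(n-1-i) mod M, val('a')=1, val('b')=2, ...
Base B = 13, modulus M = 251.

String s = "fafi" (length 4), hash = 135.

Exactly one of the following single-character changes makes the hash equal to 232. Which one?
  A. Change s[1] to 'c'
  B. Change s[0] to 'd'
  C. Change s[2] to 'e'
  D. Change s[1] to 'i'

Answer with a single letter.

Option A: s[1]='a'->'c', delta=(3-1)*13^2 mod 251 = 87, hash=135+87 mod 251 = 222
Option B: s[0]='f'->'d', delta=(4-6)*13^3 mod 251 = 124, hash=135+124 mod 251 = 8
Option C: s[2]='f'->'e', delta=(5-6)*13^1 mod 251 = 238, hash=135+238 mod 251 = 122
Option D: s[1]='a'->'i', delta=(9-1)*13^2 mod 251 = 97, hash=135+97 mod 251 = 232 <-- target

Answer: D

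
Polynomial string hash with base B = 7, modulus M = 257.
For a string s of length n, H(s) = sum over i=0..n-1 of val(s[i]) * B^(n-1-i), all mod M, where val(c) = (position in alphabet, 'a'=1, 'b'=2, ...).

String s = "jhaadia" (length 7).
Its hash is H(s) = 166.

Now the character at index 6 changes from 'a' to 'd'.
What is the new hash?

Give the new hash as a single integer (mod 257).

val('a') = 1, val('d') = 4
Position k = 6, exponent = n-1-k = 0
B^0 mod M = 7^0 mod 257 = 1
Delta = (4 - 1) * 1 mod 257 = 3
New hash = (166 + 3) mod 257 = 169

Answer: 169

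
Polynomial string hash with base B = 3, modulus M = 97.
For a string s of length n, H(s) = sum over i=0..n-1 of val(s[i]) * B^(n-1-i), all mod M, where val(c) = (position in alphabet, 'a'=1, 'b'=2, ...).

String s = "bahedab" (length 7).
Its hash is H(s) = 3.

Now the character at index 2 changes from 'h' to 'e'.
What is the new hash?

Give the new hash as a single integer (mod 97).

Answer: 51

Derivation:
val('h') = 8, val('e') = 5
Position k = 2, exponent = n-1-k = 4
B^4 mod M = 3^4 mod 97 = 81
Delta = (5 - 8) * 81 mod 97 = 48
New hash = (3 + 48) mod 97 = 51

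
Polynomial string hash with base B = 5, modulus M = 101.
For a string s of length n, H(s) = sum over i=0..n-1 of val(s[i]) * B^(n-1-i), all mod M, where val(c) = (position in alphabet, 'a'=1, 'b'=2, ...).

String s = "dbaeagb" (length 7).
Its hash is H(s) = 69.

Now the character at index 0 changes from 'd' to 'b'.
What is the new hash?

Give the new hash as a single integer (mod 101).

val('d') = 4, val('b') = 2
Position k = 0, exponent = n-1-k = 6
B^6 mod M = 5^6 mod 101 = 71
Delta = (2 - 4) * 71 mod 101 = 60
New hash = (69 + 60) mod 101 = 28

Answer: 28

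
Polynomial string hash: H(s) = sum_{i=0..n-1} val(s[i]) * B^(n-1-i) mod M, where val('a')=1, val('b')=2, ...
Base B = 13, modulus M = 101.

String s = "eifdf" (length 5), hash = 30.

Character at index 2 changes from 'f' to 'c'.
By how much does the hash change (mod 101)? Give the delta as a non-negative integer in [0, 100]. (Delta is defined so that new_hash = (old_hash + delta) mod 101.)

Answer: 99

Derivation:
Delta formula: (val(new) - val(old)) * B^(n-1-k) mod M
  val('c') - val('f') = 3 - 6 = -3
  B^(n-1-k) = 13^2 mod 101 = 68
  Delta = -3 * 68 mod 101 = 99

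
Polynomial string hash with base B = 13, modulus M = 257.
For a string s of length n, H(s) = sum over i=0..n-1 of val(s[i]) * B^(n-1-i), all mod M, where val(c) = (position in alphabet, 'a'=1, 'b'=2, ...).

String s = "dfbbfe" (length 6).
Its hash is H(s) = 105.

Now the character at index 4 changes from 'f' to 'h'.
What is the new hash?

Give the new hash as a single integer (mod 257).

Answer: 131

Derivation:
val('f') = 6, val('h') = 8
Position k = 4, exponent = n-1-k = 1
B^1 mod M = 13^1 mod 257 = 13
Delta = (8 - 6) * 13 mod 257 = 26
New hash = (105 + 26) mod 257 = 131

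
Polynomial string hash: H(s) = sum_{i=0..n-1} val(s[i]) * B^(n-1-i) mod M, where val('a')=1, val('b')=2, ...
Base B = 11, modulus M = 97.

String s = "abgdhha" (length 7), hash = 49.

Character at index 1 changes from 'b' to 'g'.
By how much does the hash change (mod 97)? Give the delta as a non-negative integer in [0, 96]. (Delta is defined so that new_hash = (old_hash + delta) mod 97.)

Answer: 58

Derivation:
Delta formula: (val(new) - val(old)) * B^(n-1-k) mod M
  val('g') - val('b') = 7 - 2 = 5
  B^(n-1-k) = 11^5 mod 97 = 31
  Delta = 5 * 31 mod 97 = 58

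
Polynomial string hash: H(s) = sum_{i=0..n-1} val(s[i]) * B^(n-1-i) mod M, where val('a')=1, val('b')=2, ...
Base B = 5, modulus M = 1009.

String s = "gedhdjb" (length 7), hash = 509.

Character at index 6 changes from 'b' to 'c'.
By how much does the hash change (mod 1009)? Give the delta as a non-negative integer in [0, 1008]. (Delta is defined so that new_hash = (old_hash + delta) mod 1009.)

Answer: 1

Derivation:
Delta formula: (val(new) - val(old)) * B^(n-1-k) mod M
  val('c') - val('b') = 3 - 2 = 1
  B^(n-1-k) = 5^0 mod 1009 = 1
  Delta = 1 * 1 mod 1009 = 1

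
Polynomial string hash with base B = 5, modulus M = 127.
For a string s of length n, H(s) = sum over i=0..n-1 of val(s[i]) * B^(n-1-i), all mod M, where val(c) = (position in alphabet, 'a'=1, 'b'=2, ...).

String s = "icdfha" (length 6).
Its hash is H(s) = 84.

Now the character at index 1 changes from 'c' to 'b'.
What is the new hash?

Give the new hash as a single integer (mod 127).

val('c') = 3, val('b') = 2
Position k = 1, exponent = n-1-k = 4
B^4 mod M = 5^4 mod 127 = 117
Delta = (2 - 3) * 117 mod 127 = 10
New hash = (84 + 10) mod 127 = 94

Answer: 94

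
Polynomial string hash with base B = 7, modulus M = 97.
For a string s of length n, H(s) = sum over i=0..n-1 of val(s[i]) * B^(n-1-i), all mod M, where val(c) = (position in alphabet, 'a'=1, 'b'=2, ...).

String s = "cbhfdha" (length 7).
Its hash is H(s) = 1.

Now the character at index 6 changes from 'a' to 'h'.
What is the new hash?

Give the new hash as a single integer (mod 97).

Answer: 8

Derivation:
val('a') = 1, val('h') = 8
Position k = 6, exponent = n-1-k = 0
B^0 mod M = 7^0 mod 97 = 1
Delta = (8 - 1) * 1 mod 97 = 7
New hash = (1 + 7) mod 97 = 8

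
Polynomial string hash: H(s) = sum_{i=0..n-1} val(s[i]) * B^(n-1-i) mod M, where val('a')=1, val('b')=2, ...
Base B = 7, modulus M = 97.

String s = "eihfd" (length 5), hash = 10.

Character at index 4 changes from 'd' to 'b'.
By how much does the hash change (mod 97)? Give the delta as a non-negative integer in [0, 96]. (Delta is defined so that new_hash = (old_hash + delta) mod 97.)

Answer: 95

Derivation:
Delta formula: (val(new) - val(old)) * B^(n-1-k) mod M
  val('b') - val('d') = 2 - 4 = -2
  B^(n-1-k) = 7^0 mod 97 = 1
  Delta = -2 * 1 mod 97 = 95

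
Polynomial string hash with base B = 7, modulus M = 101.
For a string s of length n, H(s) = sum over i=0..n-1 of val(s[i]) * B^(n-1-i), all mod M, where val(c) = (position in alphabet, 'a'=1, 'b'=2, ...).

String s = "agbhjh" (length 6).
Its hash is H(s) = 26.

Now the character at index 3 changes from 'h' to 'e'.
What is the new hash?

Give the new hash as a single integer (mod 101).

Answer: 81

Derivation:
val('h') = 8, val('e') = 5
Position k = 3, exponent = n-1-k = 2
B^2 mod M = 7^2 mod 101 = 49
Delta = (5 - 8) * 49 mod 101 = 55
New hash = (26 + 55) mod 101 = 81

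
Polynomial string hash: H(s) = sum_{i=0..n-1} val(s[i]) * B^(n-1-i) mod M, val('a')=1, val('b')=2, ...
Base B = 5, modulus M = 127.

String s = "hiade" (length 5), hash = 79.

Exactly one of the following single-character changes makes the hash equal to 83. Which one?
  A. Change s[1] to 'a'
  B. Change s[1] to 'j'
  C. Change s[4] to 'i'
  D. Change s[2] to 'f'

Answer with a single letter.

Answer: C

Derivation:
Option A: s[1]='i'->'a', delta=(1-9)*5^3 mod 127 = 16, hash=79+16 mod 127 = 95
Option B: s[1]='i'->'j', delta=(10-9)*5^3 mod 127 = 125, hash=79+125 mod 127 = 77
Option C: s[4]='e'->'i', delta=(9-5)*5^0 mod 127 = 4, hash=79+4 mod 127 = 83 <-- target
Option D: s[2]='a'->'f', delta=(6-1)*5^2 mod 127 = 125, hash=79+125 mod 127 = 77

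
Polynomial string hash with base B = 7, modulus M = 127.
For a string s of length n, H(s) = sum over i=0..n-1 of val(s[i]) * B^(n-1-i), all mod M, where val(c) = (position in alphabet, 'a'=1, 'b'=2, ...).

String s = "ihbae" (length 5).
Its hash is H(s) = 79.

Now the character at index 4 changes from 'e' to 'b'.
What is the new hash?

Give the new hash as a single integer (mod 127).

Answer: 76

Derivation:
val('e') = 5, val('b') = 2
Position k = 4, exponent = n-1-k = 0
B^0 mod M = 7^0 mod 127 = 1
Delta = (2 - 5) * 1 mod 127 = 124
New hash = (79 + 124) mod 127 = 76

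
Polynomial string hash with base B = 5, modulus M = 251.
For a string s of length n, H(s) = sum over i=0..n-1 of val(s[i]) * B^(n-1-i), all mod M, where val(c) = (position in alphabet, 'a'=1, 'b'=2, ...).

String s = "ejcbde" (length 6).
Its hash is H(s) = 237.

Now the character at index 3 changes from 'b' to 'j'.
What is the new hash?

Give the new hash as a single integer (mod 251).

val('b') = 2, val('j') = 10
Position k = 3, exponent = n-1-k = 2
B^2 mod M = 5^2 mod 251 = 25
Delta = (10 - 2) * 25 mod 251 = 200
New hash = (237 + 200) mod 251 = 186

Answer: 186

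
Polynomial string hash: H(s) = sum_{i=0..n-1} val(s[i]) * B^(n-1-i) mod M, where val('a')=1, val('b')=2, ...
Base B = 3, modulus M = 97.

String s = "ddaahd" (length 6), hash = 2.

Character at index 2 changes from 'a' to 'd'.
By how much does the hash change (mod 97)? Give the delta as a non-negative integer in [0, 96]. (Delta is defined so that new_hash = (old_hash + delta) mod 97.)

Delta formula: (val(new) - val(old)) * B^(n-1-k) mod M
  val('d') - val('a') = 4 - 1 = 3
  B^(n-1-k) = 3^3 mod 97 = 27
  Delta = 3 * 27 mod 97 = 81

Answer: 81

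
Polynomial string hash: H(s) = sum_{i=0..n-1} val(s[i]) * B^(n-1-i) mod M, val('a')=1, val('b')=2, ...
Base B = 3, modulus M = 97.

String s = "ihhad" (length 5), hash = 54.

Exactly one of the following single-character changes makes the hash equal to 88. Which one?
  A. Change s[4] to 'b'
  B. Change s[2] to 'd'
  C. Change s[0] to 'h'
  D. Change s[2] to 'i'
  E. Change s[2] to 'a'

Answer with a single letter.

Answer: E

Derivation:
Option A: s[4]='d'->'b', delta=(2-4)*3^0 mod 97 = 95, hash=54+95 mod 97 = 52
Option B: s[2]='h'->'d', delta=(4-8)*3^2 mod 97 = 61, hash=54+61 mod 97 = 18
Option C: s[0]='i'->'h', delta=(8-9)*3^4 mod 97 = 16, hash=54+16 mod 97 = 70
Option D: s[2]='h'->'i', delta=(9-8)*3^2 mod 97 = 9, hash=54+9 mod 97 = 63
Option E: s[2]='h'->'a', delta=(1-8)*3^2 mod 97 = 34, hash=54+34 mod 97 = 88 <-- target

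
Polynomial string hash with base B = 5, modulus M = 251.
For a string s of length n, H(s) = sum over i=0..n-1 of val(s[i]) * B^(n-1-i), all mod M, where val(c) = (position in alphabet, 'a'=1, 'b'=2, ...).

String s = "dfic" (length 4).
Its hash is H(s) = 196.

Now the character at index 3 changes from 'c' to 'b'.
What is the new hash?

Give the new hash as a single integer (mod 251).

Answer: 195

Derivation:
val('c') = 3, val('b') = 2
Position k = 3, exponent = n-1-k = 0
B^0 mod M = 5^0 mod 251 = 1
Delta = (2 - 3) * 1 mod 251 = 250
New hash = (196 + 250) mod 251 = 195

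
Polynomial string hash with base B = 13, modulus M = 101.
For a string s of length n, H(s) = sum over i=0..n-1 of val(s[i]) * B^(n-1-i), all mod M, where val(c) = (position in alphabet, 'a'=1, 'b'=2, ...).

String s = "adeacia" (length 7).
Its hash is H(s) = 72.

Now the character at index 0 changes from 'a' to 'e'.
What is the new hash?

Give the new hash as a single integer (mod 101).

val('a') = 1, val('e') = 5
Position k = 0, exponent = n-1-k = 6
B^6 mod M = 13^6 mod 101 = 19
Delta = (5 - 1) * 19 mod 101 = 76
New hash = (72 + 76) mod 101 = 47

Answer: 47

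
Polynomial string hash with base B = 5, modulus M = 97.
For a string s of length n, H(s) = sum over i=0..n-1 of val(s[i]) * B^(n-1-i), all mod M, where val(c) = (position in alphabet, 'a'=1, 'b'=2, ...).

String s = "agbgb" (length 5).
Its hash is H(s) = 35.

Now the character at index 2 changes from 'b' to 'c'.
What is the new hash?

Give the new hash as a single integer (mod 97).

Answer: 60

Derivation:
val('b') = 2, val('c') = 3
Position k = 2, exponent = n-1-k = 2
B^2 mod M = 5^2 mod 97 = 25
Delta = (3 - 2) * 25 mod 97 = 25
New hash = (35 + 25) mod 97 = 60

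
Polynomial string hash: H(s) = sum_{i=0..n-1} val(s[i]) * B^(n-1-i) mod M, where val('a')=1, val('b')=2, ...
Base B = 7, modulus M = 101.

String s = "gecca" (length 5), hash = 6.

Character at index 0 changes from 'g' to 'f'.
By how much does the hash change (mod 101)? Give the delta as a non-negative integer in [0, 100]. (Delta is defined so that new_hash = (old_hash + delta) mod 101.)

Delta formula: (val(new) - val(old)) * B^(n-1-k) mod M
  val('f') - val('g') = 6 - 7 = -1
  B^(n-1-k) = 7^4 mod 101 = 78
  Delta = -1 * 78 mod 101 = 23

Answer: 23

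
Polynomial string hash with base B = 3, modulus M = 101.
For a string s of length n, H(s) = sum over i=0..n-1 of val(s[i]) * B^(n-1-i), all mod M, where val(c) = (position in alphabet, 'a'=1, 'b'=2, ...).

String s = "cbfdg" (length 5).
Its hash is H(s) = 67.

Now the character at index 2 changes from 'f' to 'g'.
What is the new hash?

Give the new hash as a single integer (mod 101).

val('f') = 6, val('g') = 7
Position k = 2, exponent = n-1-k = 2
B^2 mod M = 3^2 mod 101 = 9
Delta = (7 - 6) * 9 mod 101 = 9
New hash = (67 + 9) mod 101 = 76

Answer: 76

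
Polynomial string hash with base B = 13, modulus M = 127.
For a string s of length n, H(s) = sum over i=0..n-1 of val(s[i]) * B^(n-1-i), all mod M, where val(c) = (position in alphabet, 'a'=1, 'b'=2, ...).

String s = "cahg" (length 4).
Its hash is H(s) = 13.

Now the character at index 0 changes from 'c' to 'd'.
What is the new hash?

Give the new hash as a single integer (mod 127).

Answer: 51

Derivation:
val('c') = 3, val('d') = 4
Position k = 0, exponent = n-1-k = 3
B^3 mod M = 13^3 mod 127 = 38
Delta = (4 - 3) * 38 mod 127 = 38
New hash = (13 + 38) mod 127 = 51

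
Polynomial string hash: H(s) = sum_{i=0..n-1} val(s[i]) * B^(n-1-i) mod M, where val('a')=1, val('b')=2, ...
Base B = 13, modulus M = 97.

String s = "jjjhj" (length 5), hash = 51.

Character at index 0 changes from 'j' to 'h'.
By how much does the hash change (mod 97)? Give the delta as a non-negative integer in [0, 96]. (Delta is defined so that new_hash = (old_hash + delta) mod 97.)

Delta formula: (val(new) - val(old)) * B^(n-1-k) mod M
  val('h') - val('j') = 8 - 10 = -2
  B^(n-1-k) = 13^4 mod 97 = 43
  Delta = -2 * 43 mod 97 = 11

Answer: 11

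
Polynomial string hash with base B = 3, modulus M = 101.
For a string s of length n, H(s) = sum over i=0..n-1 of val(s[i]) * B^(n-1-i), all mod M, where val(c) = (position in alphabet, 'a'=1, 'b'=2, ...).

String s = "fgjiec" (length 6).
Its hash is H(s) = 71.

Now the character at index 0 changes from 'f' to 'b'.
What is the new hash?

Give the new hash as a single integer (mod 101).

Answer: 8

Derivation:
val('f') = 6, val('b') = 2
Position k = 0, exponent = n-1-k = 5
B^5 mod M = 3^5 mod 101 = 41
Delta = (2 - 6) * 41 mod 101 = 38
New hash = (71 + 38) mod 101 = 8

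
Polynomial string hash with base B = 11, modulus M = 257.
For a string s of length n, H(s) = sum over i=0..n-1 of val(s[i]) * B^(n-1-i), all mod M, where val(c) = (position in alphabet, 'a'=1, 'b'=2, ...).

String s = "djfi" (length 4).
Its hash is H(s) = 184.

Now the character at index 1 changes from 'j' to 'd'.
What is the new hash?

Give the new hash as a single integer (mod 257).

Answer: 229

Derivation:
val('j') = 10, val('d') = 4
Position k = 1, exponent = n-1-k = 2
B^2 mod M = 11^2 mod 257 = 121
Delta = (4 - 10) * 121 mod 257 = 45
New hash = (184 + 45) mod 257 = 229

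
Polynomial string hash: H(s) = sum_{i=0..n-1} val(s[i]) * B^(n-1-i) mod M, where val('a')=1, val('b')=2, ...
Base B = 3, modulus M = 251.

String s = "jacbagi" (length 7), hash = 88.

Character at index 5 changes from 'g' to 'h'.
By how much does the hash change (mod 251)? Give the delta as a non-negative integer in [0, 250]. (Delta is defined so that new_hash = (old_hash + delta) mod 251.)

Delta formula: (val(new) - val(old)) * B^(n-1-k) mod M
  val('h') - val('g') = 8 - 7 = 1
  B^(n-1-k) = 3^1 mod 251 = 3
  Delta = 1 * 3 mod 251 = 3

Answer: 3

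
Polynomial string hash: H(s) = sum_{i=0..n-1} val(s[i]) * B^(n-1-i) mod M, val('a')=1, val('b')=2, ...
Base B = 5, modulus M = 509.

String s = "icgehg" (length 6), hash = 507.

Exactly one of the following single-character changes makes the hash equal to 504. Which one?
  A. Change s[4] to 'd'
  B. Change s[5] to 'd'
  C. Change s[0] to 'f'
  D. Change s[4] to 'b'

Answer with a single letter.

Option A: s[4]='h'->'d', delta=(4-8)*5^1 mod 509 = 489, hash=507+489 mod 509 = 487
Option B: s[5]='g'->'d', delta=(4-7)*5^0 mod 509 = 506, hash=507+506 mod 509 = 504 <-- target
Option C: s[0]='i'->'f', delta=(6-9)*5^5 mod 509 = 296, hash=507+296 mod 509 = 294
Option D: s[4]='h'->'b', delta=(2-8)*5^1 mod 509 = 479, hash=507+479 mod 509 = 477

Answer: B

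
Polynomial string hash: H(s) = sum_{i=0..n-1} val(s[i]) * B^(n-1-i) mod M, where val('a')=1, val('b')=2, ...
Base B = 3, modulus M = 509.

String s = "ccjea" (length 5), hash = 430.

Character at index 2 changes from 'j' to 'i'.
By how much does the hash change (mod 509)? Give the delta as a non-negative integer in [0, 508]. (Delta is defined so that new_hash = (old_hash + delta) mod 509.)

Answer: 500

Derivation:
Delta formula: (val(new) - val(old)) * B^(n-1-k) mod M
  val('i') - val('j') = 9 - 10 = -1
  B^(n-1-k) = 3^2 mod 509 = 9
  Delta = -1 * 9 mod 509 = 500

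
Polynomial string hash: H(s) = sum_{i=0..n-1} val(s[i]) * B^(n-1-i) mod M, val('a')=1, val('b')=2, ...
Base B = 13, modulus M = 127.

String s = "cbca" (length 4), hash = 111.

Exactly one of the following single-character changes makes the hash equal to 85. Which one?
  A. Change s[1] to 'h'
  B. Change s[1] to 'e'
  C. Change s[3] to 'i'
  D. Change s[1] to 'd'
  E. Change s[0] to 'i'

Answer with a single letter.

Option A: s[1]='b'->'h', delta=(8-2)*13^2 mod 127 = 125, hash=111+125 mod 127 = 109
Option B: s[1]='b'->'e', delta=(5-2)*13^2 mod 127 = 126, hash=111+126 mod 127 = 110
Option C: s[3]='a'->'i', delta=(9-1)*13^0 mod 127 = 8, hash=111+8 mod 127 = 119
Option D: s[1]='b'->'d', delta=(4-2)*13^2 mod 127 = 84, hash=111+84 mod 127 = 68
Option E: s[0]='c'->'i', delta=(9-3)*13^3 mod 127 = 101, hash=111+101 mod 127 = 85 <-- target

Answer: E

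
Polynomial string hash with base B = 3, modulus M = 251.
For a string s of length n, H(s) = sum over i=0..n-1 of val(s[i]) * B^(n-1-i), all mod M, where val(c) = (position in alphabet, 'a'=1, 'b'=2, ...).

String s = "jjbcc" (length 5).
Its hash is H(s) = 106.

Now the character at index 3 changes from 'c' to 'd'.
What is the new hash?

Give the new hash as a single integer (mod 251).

Answer: 109

Derivation:
val('c') = 3, val('d') = 4
Position k = 3, exponent = n-1-k = 1
B^1 mod M = 3^1 mod 251 = 3
Delta = (4 - 3) * 3 mod 251 = 3
New hash = (106 + 3) mod 251 = 109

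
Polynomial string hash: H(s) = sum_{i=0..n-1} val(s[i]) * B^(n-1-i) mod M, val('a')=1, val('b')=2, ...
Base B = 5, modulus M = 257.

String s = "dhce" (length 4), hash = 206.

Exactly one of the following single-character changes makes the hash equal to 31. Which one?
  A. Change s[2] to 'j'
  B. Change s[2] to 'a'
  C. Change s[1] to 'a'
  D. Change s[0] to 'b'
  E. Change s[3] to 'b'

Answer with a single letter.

Option A: s[2]='c'->'j', delta=(10-3)*5^1 mod 257 = 35, hash=206+35 mod 257 = 241
Option B: s[2]='c'->'a', delta=(1-3)*5^1 mod 257 = 247, hash=206+247 mod 257 = 196
Option C: s[1]='h'->'a', delta=(1-8)*5^2 mod 257 = 82, hash=206+82 mod 257 = 31 <-- target
Option D: s[0]='d'->'b', delta=(2-4)*5^3 mod 257 = 7, hash=206+7 mod 257 = 213
Option E: s[3]='e'->'b', delta=(2-5)*5^0 mod 257 = 254, hash=206+254 mod 257 = 203

Answer: C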